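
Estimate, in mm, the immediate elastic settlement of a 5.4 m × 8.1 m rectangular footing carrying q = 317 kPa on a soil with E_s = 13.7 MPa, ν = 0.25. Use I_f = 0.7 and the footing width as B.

Immediate (elastic) settlement: S_e = q·B·(1−ν²)/E_s · I_f.
E_s = 13.7 MPa = 13700 kPa.
S_e = 317 × 5.4 × (1 − 0.25²) / 13700 × 0.7
    = 317 × 5.4 × 0.9375 / 13700 × 0.7
    = 0.082 m = 82 mm

S_e ≈ 82 mm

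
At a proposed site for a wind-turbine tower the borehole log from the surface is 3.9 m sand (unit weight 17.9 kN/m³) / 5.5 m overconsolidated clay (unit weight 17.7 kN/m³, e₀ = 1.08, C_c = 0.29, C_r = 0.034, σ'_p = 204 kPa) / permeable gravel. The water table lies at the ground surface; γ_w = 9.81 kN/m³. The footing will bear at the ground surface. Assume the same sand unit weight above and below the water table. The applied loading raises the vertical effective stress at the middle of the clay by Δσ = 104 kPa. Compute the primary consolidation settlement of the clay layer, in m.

Mid-depth of clay below the ground surface: z = 3.9 + 5.5/2 = 6.65 m.
Total vertical stress at mid-clay: σ_v = 17.9×3.9 + 17.7×2.75 = 118.48 kPa.
Pore pressure: u = 9.81×(6.65 − 0) = 65.237 kPa.
Initial effective stress: σ'_0 = σ_v − u = 118.48 − 65.237 = 53.243 kPa.
Final effective stress: σ'_f = 53.243 + 104 = 157.24 kPa.
σ'_f = 157.24 ≤ σ'_p = 204 kPa, so the clay remains overconsolidated and only the recompression index applies:
S_c = C_r·H/(1+e₀)·log₁₀(σ'_f/σ'_0) = 0.034×5.5/2.08×log₁₀(157.24/53.243)
    = 0.089903 × 0.4703 = 0.04228 m

S_c ≈ 0.0423 m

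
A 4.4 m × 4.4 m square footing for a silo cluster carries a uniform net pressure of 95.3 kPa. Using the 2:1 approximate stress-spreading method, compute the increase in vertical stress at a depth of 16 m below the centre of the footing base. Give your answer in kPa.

By the 2:1 method the load spreads at 1 horizontal : 2 vertical, so at depth z the loaded area has grown by z in each plan dimension:
Δσ = qBL/((B+z)(L+z)) = 95.3×4.4×4.4/((4.4+16)(4.4+16)) = 4.4334 kPa

Δσ_z ≈ 4.43 kPa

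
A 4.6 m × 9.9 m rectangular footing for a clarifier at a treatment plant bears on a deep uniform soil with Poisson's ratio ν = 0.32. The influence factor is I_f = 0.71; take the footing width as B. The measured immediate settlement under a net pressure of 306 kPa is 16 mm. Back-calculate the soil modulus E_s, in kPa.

S_e = q·B·(1−ν²)/E_s · I_f  ⇒  E_s = q·B·(1−ν²)·I_f / S_e.
E_s = 306 × 4.6 × 0.8976 × 0.71 / 0.016 = 56070 kPa

E_s ≈ 56100 kPa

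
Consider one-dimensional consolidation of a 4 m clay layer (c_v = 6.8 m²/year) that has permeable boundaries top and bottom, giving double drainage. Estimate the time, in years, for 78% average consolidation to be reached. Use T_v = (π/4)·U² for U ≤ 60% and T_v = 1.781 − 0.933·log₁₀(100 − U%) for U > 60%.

t ≈ 0.311 years

Drainage path length: H_d = H/2 = 2 m (double drainage).
U > 60%: T_v = 1.781 − 0.933·log₁₀(100 − 78) = 0.52852.
t = T_v·H_d²/c_v = 0.52852×2²/6.8 = 0.3109 years.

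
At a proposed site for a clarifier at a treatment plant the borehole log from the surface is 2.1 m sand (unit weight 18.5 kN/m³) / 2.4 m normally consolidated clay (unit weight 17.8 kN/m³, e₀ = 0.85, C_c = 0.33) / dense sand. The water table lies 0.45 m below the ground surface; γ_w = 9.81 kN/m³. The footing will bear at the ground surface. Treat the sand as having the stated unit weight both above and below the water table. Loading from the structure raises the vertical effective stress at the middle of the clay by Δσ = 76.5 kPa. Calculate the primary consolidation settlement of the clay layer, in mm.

Mid-depth of clay below the ground surface: z = 2.1 + 2.4/2 = 3.3 m.
Total vertical stress at mid-clay: σ_v = 18.5×2.1 + 17.8×1.2 = 60.21 kPa.
Pore pressure: u = 9.81×(3.3 − 0.45) = 27.959 kPa.
Initial effective stress: σ'_0 = σ_v − u = 60.21 − 27.959 = 32.251 kPa.
Final effective stress: σ'_f = σ'_0 + Δσ = 32.251 + 76.5 = 108.75 kPa.
Normally consolidated clay, so the full stress increment lies on the virgin compression line:
S_c = C_c·H/(1+e₀)·log₁₀(σ'_f/σ'_0) = 0.33×2.4/(1+0.85)×log₁₀(108.75/32.251)
    = 0.42811 × 0.52789 = 0.226 m

S_c ≈ 226 mm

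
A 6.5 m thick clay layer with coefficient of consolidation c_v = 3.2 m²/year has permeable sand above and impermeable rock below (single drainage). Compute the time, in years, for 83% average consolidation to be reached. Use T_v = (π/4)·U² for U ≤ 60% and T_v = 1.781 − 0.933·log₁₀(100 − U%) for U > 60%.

t ≈ 8.36 years

Drainage path length: H_d = H = 6.5 m (single drainage).
U > 60%: T_v = 1.781 − 0.933·log₁₀(100 − 83) = 0.63299.
t = T_v·H_d²/c_v = 0.63299×6.5²/3.2 = 8.357 years.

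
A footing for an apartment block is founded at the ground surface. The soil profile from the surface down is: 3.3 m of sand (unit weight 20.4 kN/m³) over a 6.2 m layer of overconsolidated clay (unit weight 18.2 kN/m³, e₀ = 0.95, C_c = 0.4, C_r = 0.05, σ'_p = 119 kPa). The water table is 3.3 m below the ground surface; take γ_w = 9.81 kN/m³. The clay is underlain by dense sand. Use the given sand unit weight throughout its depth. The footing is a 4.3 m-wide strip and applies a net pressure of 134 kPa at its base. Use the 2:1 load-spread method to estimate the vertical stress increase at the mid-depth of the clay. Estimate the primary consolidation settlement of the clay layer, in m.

Mid-depth of clay below the ground surface: z = 3.3 + 6.2/2 = 6.4 m.
Total vertical stress at mid-clay: σ_v = 20.4×3.3 + 18.2×3.1 = 123.74 kPa.
Pore pressure: u = 9.81×(6.4 − 3.3) = 30.411 kPa.
Initial effective stress: σ'_0 = σ_v − u = 123.74 − 30.411 = 93.329 kPa.
Stress increase at mid-clay by the 2:1 spreading method:
Δσ = qB/(B+z) = 134×4.3/(4.3+6.4) = 53.85 kPa
Final effective stress: σ'_f = 93.329 + 53.85 = 147.18 kPa.
σ'_f = 147.18 > σ'_p = 119 kPa, so the stress path crosses the preconsolidation pressure — recompression up to σ'_p, then virgin compression beyond:
S_c = H/(1+e₀)·[C_r·log₁₀(σ'_p/σ'_0) + C_c·log₁₀(σ'_f/σ'_p)]
    = 6.2/1.95 × [0.05×log₁₀(119/93.329) + 0.4×log₁₀(147.18/119)]
    = 3.1795 × [0.0052765 + 0.036921] = 0.1342 m

S_c ≈ 0.134 m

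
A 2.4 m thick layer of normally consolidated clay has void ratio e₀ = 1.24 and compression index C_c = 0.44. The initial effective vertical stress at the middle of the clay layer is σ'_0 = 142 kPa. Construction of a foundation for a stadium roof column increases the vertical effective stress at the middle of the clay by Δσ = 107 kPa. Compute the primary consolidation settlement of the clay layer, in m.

S_c ≈ 0.115 m

Final effective stress: σ'_f = σ'_0 + Δσ = 142 + 107 = 249 kPa.
Normally consolidated clay, so the full stress increment lies on the virgin compression line:
S_c = C_c·H/(1+e₀)·log₁₀(σ'_f/σ'_0) = 0.44×2.4/(1+1.24)×log₁₀(249/142)
    = 0.47143 × 0.24391 = 0.115 m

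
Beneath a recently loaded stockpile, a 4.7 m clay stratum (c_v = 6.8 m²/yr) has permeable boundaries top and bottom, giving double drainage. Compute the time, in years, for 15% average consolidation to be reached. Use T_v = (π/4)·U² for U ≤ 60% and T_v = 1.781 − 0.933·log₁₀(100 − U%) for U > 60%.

Drainage path length: H_d = H/2 = 2.35 m (double drainage).
U ≤ 60%: T_v = (π/4)·U² = (π/4)×0.15² = 0.017671.
t = T_v·H_d²/c_v = 0.017671×2.35²/6.8 = 0.01435 years.

t ≈ 0.0144 years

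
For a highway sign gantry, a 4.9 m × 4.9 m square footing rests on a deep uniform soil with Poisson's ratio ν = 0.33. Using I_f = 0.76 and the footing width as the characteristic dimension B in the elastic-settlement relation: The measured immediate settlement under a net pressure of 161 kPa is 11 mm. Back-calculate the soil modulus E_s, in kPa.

S_e = q·B·(1−ν²)/E_s · I_f  ⇒  E_s = q·B·(1−ν²)·I_f / S_e.
E_s = 161 × 4.9 × 0.8911 × 0.76 / 0.011 = 48570 kPa

E_s ≈ 48600 kPa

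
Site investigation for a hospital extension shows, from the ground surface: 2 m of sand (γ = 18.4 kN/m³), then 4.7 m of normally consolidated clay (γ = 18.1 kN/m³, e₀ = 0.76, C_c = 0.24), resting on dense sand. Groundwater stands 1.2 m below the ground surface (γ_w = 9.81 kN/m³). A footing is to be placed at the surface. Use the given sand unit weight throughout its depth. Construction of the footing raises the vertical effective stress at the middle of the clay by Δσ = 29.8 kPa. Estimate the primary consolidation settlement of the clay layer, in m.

Mid-depth of clay below the ground surface: z = 2 + 4.7/2 = 4.35 m.
Total vertical stress at mid-clay: σ_v = 18.4×2 + 18.1×2.35 = 79.335 kPa.
Pore pressure: u = 9.81×(4.35 − 1.2) = 30.902 kPa.
Initial effective stress: σ'_0 = σ_v − u = 79.335 − 30.902 = 48.433 kPa.
Final effective stress: σ'_f = σ'_0 + Δσ = 48.433 + 29.8 = 78.233 kPa.
Normally consolidated clay, so the full stress increment lies on the virgin compression line:
S_c = C_c·H/(1+e₀)·log₁₀(σ'_f/σ'_0) = 0.24×4.7/(1+0.76)×log₁₀(78.233/48.433)
    = 0.64091 × 0.20825 = 0.1335 m

S_c ≈ 0.133 m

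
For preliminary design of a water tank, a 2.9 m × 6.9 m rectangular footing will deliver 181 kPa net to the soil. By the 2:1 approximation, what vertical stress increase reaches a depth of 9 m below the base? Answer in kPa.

By the 2:1 method the load spreads at 1 horizontal : 2 vertical, so at depth z the loaded area has grown by z in each plan dimension:
Δσ = qBL/((B+z)(L+z)) = 181×2.9×6.9/((2.9+9)(6.9+9)) = 19.142 kPa

Δσ_z ≈ 19.1 kPa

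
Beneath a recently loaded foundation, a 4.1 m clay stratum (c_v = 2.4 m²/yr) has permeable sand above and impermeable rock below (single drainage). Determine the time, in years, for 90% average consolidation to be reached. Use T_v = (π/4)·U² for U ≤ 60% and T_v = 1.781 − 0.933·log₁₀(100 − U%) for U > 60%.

t ≈ 5.94 years

Drainage path length: H_d = H = 4.1 m (single drainage).
U > 60%: T_v = 1.781 − 0.933·log₁₀(100 − 90) = 0.848.
t = T_v·H_d²/c_v = 0.848×4.1²/2.4 = 5.94 years.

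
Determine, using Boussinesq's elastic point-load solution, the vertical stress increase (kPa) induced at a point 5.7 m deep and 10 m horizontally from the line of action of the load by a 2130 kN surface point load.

Δσ_z ≈ 0.932 kPa

Boussinesq vertical stress below a point load on an elastic half-space:
Δσ_z = 3P/(2πz²) · [1 + (r/z)²]^(−5/2)
r/z = 10/5.7 = 1.7544; [1+(r/z)²]^(−5/2) = 0.029779.
Δσ_z = 3×2130/(2π×5.7²) × 0.029779 = 31.302 × 0.029779 = 0.9321 kPa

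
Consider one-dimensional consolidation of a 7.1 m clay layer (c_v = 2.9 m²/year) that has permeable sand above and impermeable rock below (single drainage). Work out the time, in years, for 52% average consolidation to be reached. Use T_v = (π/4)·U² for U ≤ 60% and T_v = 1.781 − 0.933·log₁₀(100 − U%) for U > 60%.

t ≈ 3.69 years

Drainage path length: H_d = H = 7.1 m (single drainage).
U ≤ 60%: T_v = (π/4)·U² = (π/4)×0.52² = 0.21237.
t = T_v·H_d²/c_v = 0.21237×7.1²/2.9 = 3.692 years.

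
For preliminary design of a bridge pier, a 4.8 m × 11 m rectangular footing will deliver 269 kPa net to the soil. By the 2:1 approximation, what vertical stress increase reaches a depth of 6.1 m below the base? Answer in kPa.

Δσ_z ≈ 76.2 kPa

By the 2:1 method the load spreads at 1 horizontal : 2 vertical, so at depth z the loaded area has grown by z in each plan dimension:
Δσ = qBL/((B+z)(L+z)) = 269×4.8×11/((4.8+6.1)(11+6.1)) = 76.202 kPa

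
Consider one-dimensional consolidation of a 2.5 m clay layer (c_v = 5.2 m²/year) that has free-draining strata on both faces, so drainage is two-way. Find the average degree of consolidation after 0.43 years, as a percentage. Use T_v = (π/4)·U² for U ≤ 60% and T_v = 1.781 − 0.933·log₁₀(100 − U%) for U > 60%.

Drainage path length: H_d = H/2 = 1.25 m (double drainage).
T_v = c_v·t/H_d² = 5.2×0.43/1.25² = 1.431.
T_v = 1.431 corresponds to the U > 60% branch:
U = 1 − 10^((1.781 − T_v)/0.933)/100 = 0.9763

U ≈ 97.6 %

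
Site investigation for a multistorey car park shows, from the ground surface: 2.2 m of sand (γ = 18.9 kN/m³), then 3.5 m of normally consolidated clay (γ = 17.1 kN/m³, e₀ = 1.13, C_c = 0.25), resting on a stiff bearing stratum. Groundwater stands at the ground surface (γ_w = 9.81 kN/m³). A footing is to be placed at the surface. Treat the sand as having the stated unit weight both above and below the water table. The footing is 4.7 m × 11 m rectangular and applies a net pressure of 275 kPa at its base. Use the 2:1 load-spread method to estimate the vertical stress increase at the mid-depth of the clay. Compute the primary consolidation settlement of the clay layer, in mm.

S_c ≈ 263 mm

Mid-depth of clay below the ground surface: z = 2.2 + 3.5/2 = 3.95 m.
Total vertical stress at mid-clay: σ_v = 18.9×2.2 + 17.1×1.75 = 71.505 kPa.
Pore pressure: u = 9.81×(3.95 − 0) = 38.75 kPa.
Initial effective stress: σ'_0 = σ_v − u = 71.505 − 38.75 = 32.755 kPa.
Stress increase at mid-clay by the 2:1 spreading method:
Δσ = qBL/((B+z)(L+z)) = 275×4.7×11/((4.7+3.95)(11+3.95)) = 109.94 kPa
Final effective stress: σ'_f = σ'_0 + Δσ = 32.755 + 109.94 = 142.69 kPa.
Normally consolidated clay, so the full stress increment lies on the virgin compression line:
S_c = C_c·H/(1+e₀)·log₁₀(σ'_f/σ'_0) = 0.25×3.5/(1+1.13)×log₁₀(142.69/32.755)
    = 0.4108 × 0.63912 = 0.2626 m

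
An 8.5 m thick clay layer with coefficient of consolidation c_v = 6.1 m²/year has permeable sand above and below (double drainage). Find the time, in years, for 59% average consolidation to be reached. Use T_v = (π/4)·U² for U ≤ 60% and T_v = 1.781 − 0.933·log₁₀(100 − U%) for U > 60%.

t ≈ 0.81 years

Drainage path length: H_d = H/2 = 4.25 m (double drainage).
U ≤ 60%: T_v = (π/4)·U² = (π/4)×0.59² = 0.2734.
t = T_v·H_d²/c_v = 0.2734×4.25²/6.1 = 0.8096 years.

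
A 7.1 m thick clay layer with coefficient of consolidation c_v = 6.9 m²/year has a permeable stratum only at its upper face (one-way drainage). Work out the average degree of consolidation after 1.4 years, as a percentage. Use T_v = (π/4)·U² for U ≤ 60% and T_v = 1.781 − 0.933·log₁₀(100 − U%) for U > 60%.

Drainage path length: H_d = H = 7.1 m (single drainage).
T_v = c_v·t/H_d² = 6.9×1.4/7.1² = 0.19163.
T_v = 0.19163 corresponds to the U ≤ 60% branch:
U = √(4T_v/π) = 0.494

U ≈ 49.4 %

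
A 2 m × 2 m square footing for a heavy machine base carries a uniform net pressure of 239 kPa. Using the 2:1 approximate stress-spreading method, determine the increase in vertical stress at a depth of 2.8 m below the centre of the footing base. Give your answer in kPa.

By the 2:1 method the load spreads at 1 horizontal : 2 vertical, so at depth z the loaded area has grown by z in each plan dimension:
Δσ = qBL/((B+z)(L+z)) = 239×2×2/((2+2.8)(2+2.8)) = 41.493 kPa

Δσ_z ≈ 41.5 kPa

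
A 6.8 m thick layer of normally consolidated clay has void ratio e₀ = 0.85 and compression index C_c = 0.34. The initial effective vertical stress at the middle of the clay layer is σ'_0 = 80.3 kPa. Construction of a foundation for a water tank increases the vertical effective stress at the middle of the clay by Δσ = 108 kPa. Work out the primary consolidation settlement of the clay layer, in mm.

S_c ≈ 463 mm

Final effective stress: σ'_f = σ'_0 + Δσ = 80.3 + 108 = 188.3 kPa.
Normally consolidated clay, so the full stress increment lies on the virgin compression line:
S_c = C_c·H/(1+e₀)·log₁₀(σ'_f/σ'_0) = 0.34×6.8/(1+0.85)×log₁₀(188.3/80.3)
    = 1.2497 × 0.37013 = 0.4626 m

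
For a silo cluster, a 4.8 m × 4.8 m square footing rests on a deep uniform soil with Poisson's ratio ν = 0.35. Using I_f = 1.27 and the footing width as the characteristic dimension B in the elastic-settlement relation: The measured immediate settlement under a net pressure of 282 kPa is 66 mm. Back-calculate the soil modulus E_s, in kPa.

E_s ≈ 22900 kPa

S_e = q·B·(1−ν²)/E_s · I_f  ⇒  E_s = q·B·(1−ν²)·I_f / S_e.
E_s = 282 × 4.8 × 0.8775 × 1.27 / 0.066 = 22860 kPa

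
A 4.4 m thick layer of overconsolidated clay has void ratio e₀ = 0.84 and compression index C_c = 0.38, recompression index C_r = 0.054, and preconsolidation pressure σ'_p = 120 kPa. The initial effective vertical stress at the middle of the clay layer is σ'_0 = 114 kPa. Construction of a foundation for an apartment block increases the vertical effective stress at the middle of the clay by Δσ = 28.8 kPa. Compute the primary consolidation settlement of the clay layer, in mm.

Final effective stress: σ'_f = 114 + 28.8 = 142.8 kPa.
σ'_f = 142.8 > σ'_p = 120 kPa, so the stress path crosses the preconsolidation pressure — recompression up to σ'_p, then virgin compression beyond:
S_c = H/(1+e₀)·[C_r·log₁₀(σ'_p/σ'_0) + C_c·log₁₀(σ'_f/σ'_p)]
    = 4.4/1.84 × [0.054×log₁₀(120/114) + 0.38×log₁₀(142.8/120)]
    = 2.3913 × [0.0012029 + 0.028708] = 0.07153 m

S_c ≈ 71.5 mm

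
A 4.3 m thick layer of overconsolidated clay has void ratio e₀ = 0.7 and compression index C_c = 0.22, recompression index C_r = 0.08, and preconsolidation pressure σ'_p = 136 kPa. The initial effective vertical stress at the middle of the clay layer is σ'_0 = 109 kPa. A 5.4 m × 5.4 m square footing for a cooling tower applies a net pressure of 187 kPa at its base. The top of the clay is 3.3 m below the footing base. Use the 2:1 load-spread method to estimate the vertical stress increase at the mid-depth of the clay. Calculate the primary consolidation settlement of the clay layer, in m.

Mid-depth of clay below the footing base: z = 3.3 + 4.3/2 = 5.45 m.
Stress increase at mid-clay by the 2:1 spreading method:
Δσ = qBL/((B+z)(L+z)) = 187×5.4×5.4/((5.4+5.45)(5.4+5.45)) = 46.32 kPa
Final effective stress: σ'_f = 109 + 46.32 = 155.32 kPa.
σ'_f = 155.32 > σ'_p = 136 kPa, so the stress path crosses the preconsolidation pressure — recompression up to σ'_p, then virgin compression beyond:
S_c = H/(1+e₀)·[C_r·log₁₀(σ'_p/σ'_0) + C_c·log₁₀(σ'_f/σ'_p)]
    = 4.3/1.7 × [0.08×log₁₀(136/109) + 0.22×log₁₀(155.32/136)]
    = 2.5294 × [0.007689 + 0.012691] = 0.05155 m

S_c ≈ 0.0515 m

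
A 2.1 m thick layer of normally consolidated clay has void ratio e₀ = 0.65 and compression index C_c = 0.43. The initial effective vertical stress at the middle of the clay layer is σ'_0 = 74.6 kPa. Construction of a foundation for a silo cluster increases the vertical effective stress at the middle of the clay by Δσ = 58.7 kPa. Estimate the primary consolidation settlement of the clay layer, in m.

Final effective stress: σ'_f = σ'_0 + Δσ = 74.6 + 58.7 = 133.3 kPa.
Normally consolidated clay, so the full stress increment lies on the virgin compression line:
S_c = C_c·H/(1+e₀)·log₁₀(σ'_f/σ'_0) = 0.43×2.1/(1+0.65)×log₁₀(133.3/74.6)
    = 0.54727 × 0.25209 = 0.138 m

S_c ≈ 0.138 m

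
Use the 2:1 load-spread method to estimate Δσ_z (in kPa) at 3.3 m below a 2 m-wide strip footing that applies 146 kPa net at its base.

Δσ_z ≈ 55.1 kPa

By the 2:1 method the load spreads at 1 horizontal : 2 vertical, so at depth z the loaded area has grown by z in each plan dimension:
Δσ = qB/(B+z) = 146×2/(2+3.3) = 55.094 kPa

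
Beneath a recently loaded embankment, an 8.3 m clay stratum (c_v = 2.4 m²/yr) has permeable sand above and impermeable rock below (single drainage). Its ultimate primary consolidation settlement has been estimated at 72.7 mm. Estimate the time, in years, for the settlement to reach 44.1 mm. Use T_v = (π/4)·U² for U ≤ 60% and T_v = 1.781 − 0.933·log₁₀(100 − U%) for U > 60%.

Drainage path length: H_d = H = 8.3 m (single drainage).
U = S(t)/S_ult = 44.1/72.7 = 0.6066.
U > 60%: T_v = 1.781 − 0.933·log₁₀(100 − 60.66) = 0.29302.
t = T_v·H_d²/c_v = 0.29302×8.3²/2.4 = 8.411 years.

t ≈ 8.41 years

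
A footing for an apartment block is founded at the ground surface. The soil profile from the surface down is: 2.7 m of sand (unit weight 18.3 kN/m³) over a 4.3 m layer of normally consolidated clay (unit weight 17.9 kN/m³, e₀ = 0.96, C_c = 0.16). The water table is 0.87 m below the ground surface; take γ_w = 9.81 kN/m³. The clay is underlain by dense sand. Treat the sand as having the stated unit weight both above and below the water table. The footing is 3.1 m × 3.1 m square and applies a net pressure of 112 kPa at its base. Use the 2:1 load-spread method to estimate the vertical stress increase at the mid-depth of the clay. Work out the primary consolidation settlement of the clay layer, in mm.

Mid-depth of clay below the ground surface: z = 2.7 + 4.3/2 = 4.85 m.
Total vertical stress at mid-clay: σ_v = 18.3×2.7 + 17.9×2.15 = 87.895 kPa.
Pore pressure: u = 9.81×(4.85 − 0.87) = 39.044 kPa.
Initial effective stress: σ'_0 = σ_v − u = 87.895 − 39.044 = 48.851 kPa.
Stress increase at mid-clay by the 2:1 spreading method:
Δσ = qBL/((B+z)(L+z)) = 112×3.1×3.1/((3.1+4.85)(3.1+4.85)) = 17.03 kPa
Final effective stress: σ'_f = σ'_0 + Δσ = 48.851 + 17.03 = 65.881 kPa.
Normally consolidated clay, so the full stress increment lies on the virgin compression line:
S_c = C_c·H/(1+e₀)·log₁₀(σ'_f/σ'_0) = 0.16×4.3/(1+0.96)×log₁₀(65.881/48.851)
    = 0.35102 × 0.12989 = 0.04559 m

S_c ≈ 45.6 mm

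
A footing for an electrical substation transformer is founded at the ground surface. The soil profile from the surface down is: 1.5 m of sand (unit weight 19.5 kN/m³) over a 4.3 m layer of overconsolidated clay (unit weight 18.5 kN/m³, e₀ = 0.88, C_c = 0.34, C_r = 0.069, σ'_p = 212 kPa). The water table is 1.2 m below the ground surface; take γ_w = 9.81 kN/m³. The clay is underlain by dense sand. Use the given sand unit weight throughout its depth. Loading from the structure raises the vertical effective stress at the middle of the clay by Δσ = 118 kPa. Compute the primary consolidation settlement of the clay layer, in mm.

S_c ≈ 88.2 mm

Mid-depth of clay below the ground surface: z = 1.5 + 4.3/2 = 3.65 m.
Total vertical stress at mid-clay: σ_v = 19.5×1.5 + 18.5×2.15 = 69.025 kPa.
Pore pressure: u = 9.81×(3.65 − 1.2) = 24.035 kPa.
Initial effective stress: σ'_0 = σ_v − u = 69.025 − 24.035 = 44.99 kPa.
Final effective stress: σ'_f = 44.99 + 118 = 162.99 kPa.
σ'_f = 162.99 ≤ σ'_p = 212 kPa, so the clay remains overconsolidated and only the recompression index applies:
S_c = C_r·H/(1+e₀)·log₁₀(σ'_f/σ'_0) = 0.069×4.3/1.88×log₁₀(162.99/44.99)
    = 0.15782 × 0.55904 = 0.08823 m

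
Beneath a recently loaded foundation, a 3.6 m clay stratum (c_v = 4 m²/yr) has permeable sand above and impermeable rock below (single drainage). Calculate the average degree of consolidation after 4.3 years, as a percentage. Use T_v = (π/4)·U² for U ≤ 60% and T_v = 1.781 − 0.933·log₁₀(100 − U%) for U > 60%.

U ≈ 96.9 %

Drainage path length: H_d = H = 3.6 m (single drainage).
T_v = c_v·t/H_d² = 4×4.3/3.6² = 1.3272.
T_v = 1.3272 corresponds to the U > 60% branch:
U = 1 − 10^((1.781 − T_v)/0.933)/100 = 0.9694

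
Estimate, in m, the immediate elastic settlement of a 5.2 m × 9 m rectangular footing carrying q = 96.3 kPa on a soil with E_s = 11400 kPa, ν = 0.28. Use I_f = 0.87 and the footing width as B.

S_e ≈ 0.0352 m

Immediate (elastic) settlement: S_e = q·B·(1−ν²)/E_s · I_f.
S_e = 96.3 × 5.2 × (1 − 0.28²) / 11400 × 0.87
    = 96.3 × 5.2 × 0.9216 / 11400 × 0.87
    = 0.03522 m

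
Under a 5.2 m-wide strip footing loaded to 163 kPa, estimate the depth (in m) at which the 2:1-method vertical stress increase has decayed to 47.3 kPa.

2:1 spreading — at depth z the loaded area has grown by z in each plan dimension:
qB/(B+z) = Δσ_z ⇒ z = qB/Δσ_z − B = 163×5.2/47.3 − 5.2 = 12.72 m

z ≈ 12.7 m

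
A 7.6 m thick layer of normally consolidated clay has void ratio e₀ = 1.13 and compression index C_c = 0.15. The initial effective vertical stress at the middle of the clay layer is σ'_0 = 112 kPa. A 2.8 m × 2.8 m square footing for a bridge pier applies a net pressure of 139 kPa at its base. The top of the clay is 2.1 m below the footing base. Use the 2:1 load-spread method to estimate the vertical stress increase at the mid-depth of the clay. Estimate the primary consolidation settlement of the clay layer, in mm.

S_c ≈ 28.1 mm

Mid-depth of clay below the footing base: z = 2.1 + 7.6/2 = 5.9 m.
Stress increase at mid-clay by the 2:1 spreading method:
Δσ = qBL/((B+z)(L+z)) = 139×2.8×2.8/((2.8+5.9)(2.8+5.9)) = 14.398 kPa
Final effective stress: σ'_f = σ'_0 + Δσ = 112 + 14.398 = 126.4 kPa.
Normally consolidated clay, so the full stress increment lies on the virgin compression line:
S_c = C_c·H/(1+e₀)·log₁₀(σ'_f/σ'_0) = 0.15×7.6/(1+1.13)×log₁₀(126.4/112)
    = 0.53521 × 0.052529 = 0.02811 m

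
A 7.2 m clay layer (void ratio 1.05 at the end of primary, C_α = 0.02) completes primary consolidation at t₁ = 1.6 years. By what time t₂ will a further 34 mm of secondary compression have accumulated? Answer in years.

t₂ ≈ 4.88 years

S_s = C_α·H/(1+e_p)·log₁₀(t₂/t₁) ⇒ log₁₀(t₂/t₁) = S_s·(1+e_p)/(C_α·H).
log₁₀(t₂/t₁) = 0.034 × (1+1.05) / (0.02×7.2) = 0.484
t₂ = t₁ × 10^0.484 = 1.6 × 3.048 = 4.877 years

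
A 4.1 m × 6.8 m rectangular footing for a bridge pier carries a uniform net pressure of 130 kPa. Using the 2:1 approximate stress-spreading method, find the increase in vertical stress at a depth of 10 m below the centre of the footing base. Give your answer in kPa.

By the 2:1 method the load spreads at 1 horizontal : 2 vertical, so at depth z the loaded area has grown by z in each plan dimension:
Δσ = qBL/((B+z)(L+z)) = 130×4.1×6.8/((4.1+10)(6.8+10)) = 15.301 kPa

Δσ_z ≈ 15.3 kPa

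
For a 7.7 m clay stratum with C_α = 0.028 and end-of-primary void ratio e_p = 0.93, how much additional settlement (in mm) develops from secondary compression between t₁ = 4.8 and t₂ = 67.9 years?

S_s ≈ 129 mm

Secondary compression: S_s = C_α·H/(1+e_p)·log₁₀(t₂/t₁)
S_s = 0.028×7.7/(1+0.93)×log₁₀(67.9/4.8)
    = 0.1117 × 1.151 = 0.1285 m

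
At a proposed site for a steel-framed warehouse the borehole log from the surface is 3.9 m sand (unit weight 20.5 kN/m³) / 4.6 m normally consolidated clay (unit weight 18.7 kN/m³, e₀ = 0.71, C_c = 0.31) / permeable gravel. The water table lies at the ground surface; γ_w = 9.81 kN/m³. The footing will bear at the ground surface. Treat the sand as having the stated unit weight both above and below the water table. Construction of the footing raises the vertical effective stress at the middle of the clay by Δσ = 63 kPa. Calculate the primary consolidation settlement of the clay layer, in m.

S_c ≈ 0.254 m

Mid-depth of clay below the ground surface: z = 3.9 + 4.6/2 = 6.2 m.
Total vertical stress at mid-clay: σ_v = 20.5×3.9 + 18.7×2.3 = 122.96 kPa.
Pore pressure: u = 9.81×(6.2 − 0) = 60.822 kPa.
Initial effective stress: σ'_0 = σ_v − u = 122.96 − 60.822 = 62.138 kPa.
Final effective stress: σ'_f = σ'_0 + Δσ = 62.138 + 63 = 125.14 kPa.
Normally consolidated clay, so the full stress increment lies on the virgin compression line:
S_c = C_c·H/(1+e₀)·log₁₀(σ'_f/σ'_0) = 0.31×4.6/(1+0.71)×log₁₀(125.14/62.138)
    = 0.83392 × 0.30404 = 0.2535 m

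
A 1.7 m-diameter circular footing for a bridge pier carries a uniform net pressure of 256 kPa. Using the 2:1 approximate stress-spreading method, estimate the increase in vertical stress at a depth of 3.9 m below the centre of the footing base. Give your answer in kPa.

Δσ_z ≈ 23.6 kPa

By the 2:1 method the load spreads at 1 horizontal : 2 vertical, so at depth z the loaded area has grown by z in each plan dimension:
Δσ ≈ qD²/(D+z)² = 256×1.7²/(1.7+3.9)² = 23.592 kPa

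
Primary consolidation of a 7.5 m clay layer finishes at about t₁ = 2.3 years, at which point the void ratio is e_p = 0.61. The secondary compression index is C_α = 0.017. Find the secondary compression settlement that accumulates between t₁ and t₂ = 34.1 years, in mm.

Secondary compression: S_s = C_α·H/(1+e_p)·log₁₀(t₂/t₁)
S_s = 0.017×7.5/(1+0.61)×log₁₀(34.1/2.3)
    = 0.07919 × 1.171 = 0.09274 m

S_s ≈ 92.7 mm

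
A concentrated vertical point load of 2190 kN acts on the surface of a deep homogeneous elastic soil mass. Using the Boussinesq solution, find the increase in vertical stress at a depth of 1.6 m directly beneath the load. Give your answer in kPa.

Δσ_z ≈ 408 kPa

Boussinesq vertical stress below a point load on an elastic half-space:
Δσ_z = 3P/(2πz²) · [1 + (r/z)²]^(−5/2)
r/z = 0/1.6 = 0; [1+(r/z)²]^(−5/2) = 1.
Δσ_z = 3×2190/(2π×1.6²) × 1 = 408.46 × 1 = 408.5 kPa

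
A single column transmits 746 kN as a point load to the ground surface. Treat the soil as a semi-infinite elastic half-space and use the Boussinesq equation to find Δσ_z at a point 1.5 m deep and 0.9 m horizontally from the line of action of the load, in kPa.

Δσ_z ≈ 73.4 kPa

Boussinesq vertical stress below a point load on an elastic half-space:
Δσ_z = 3P/(2πz²) · [1 + (r/z)²]^(−5/2)
r/z = 0.9/1.5 = 0.6; [1+(r/z)²]^(−5/2) = 0.46361.
Δσ_z = 3×746/(2π×1.5²) × 0.46361 = 158.31 × 0.46361 = 73.39 kPa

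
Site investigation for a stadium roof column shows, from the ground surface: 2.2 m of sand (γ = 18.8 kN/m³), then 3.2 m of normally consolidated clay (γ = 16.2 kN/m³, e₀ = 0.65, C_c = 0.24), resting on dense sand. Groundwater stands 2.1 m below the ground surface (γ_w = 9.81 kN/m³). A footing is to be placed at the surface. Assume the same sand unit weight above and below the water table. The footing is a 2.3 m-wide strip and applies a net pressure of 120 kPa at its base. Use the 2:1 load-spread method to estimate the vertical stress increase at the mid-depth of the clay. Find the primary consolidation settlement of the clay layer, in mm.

Mid-depth of clay below the ground surface: z = 2.2 + 3.2/2 = 3.8 m.
Total vertical stress at mid-clay: σ_v = 18.8×2.2 + 16.2×1.6 = 67.28 kPa.
Pore pressure: u = 9.81×(3.8 − 2.1) = 16.677 kPa.
Initial effective stress: σ'_0 = σ_v − u = 67.28 − 16.677 = 50.603 kPa.
Stress increase at mid-clay by the 2:1 spreading method:
Δσ = qB/(B+z) = 120×2.3/(2.3+3.8) = 45.246 kPa
Final effective stress: σ'_f = σ'_0 + Δσ = 50.603 + 45.246 = 95.849 kPa.
Normally consolidated clay, so the full stress increment lies on the virgin compression line:
S_c = C_c·H/(1+e₀)·log₁₀(σ'_f/σ'_0) = 0.24×3.2/(1+0.65)×log₁₀(95.849/50.603)
    = 0.46545 × 0.27741 = 0.1291 m

S_c ≈ 129 mm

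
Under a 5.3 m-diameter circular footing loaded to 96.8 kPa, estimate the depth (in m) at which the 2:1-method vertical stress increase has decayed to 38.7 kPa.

2:1 spreading — at depth z the loaded area has grown by z in each plan dimension:
qD²/(D+z)² = Δσ_z ⇒ z = D(√(q/Δσ_z) − 1) = 5.3×(√(96.8/38.7) − 1) = 3.082 m

z ≈ 3.08 m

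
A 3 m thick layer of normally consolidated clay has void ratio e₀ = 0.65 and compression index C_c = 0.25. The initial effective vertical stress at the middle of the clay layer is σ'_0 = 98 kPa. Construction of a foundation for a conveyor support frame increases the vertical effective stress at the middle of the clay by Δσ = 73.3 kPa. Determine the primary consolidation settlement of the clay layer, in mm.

Final effective stress: σ'_f = σ'_0 + Δσ = 98 + 73.3 = 171.3 kPa.
Normally consolidated clay, so the full stress increment lies on the virgin compression line:
S_c = C_c·H/(1+e₀)·log₁₀(σ'_f/σ'_0) = 0.25×3/(1+0.65)×log₁₀(171.3/98)
    = 0.45455 × 0.24253 = 0.1102 m

S_c ≈ 110 mm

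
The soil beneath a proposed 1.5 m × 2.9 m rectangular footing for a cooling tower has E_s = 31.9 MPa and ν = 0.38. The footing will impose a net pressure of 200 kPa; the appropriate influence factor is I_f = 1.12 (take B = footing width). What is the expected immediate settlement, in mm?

S_e ≈ 9.01 mm

Immediate (elastic) settlement: S_e = q·B·(1−ν²)/E_s · I_f.
E_s = 31.9 MPa = 31900 kPa.
S_e = 200 × 1.5 × (1 − 0.38²) / 31900 × 1.12
    = 200 × 1.5 × 0.8556 / 31900 × 1.12
    = 0.009012 m = 9.012 mm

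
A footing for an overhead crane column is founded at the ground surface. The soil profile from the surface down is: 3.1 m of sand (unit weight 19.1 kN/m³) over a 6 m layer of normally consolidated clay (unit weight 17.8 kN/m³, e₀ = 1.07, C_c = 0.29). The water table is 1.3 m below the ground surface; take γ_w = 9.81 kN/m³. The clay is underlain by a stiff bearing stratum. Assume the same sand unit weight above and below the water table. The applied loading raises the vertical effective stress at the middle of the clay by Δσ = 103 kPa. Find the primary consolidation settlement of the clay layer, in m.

Mid-depth of clay below the ground surface: z = 3.1 + 6/2 = 6.1 m.
Total vertical stress at mid-clay: σ_v = 19.1×3.1 + 17.8×3 = 112.61 kPa.
Pore pressure: u = 9.81×(6.1 − 1.3) = 47.088 kPa.
Initial effective stress: σ'_0 = σ_v − u = 112.61 − 47.088 = 65.522 kPa.
Final effective stress: σ'_f = σ'_0 + Δσ = 65.522 + 103 = 168.52 kPa.
Normally consolidated clay, so the full stress increment lies on the virgin compression line:
S_c = C_c·H/(1+e₀)·log₁₀(σ'_f/σ'_0) = 0.29×6/(1+1.07)×log₁₀(168.52/65.522)
    = 0.84058 × 0.41026 = 0.3449 m

S_c ≈ 0.345 m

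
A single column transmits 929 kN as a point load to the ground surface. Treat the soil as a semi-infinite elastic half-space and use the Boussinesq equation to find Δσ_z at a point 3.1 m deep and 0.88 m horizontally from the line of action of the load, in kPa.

Boussinesq vertical stress below a point load on an elastic half-space:
Δσ_z = 3P/(2πz²) · [1 + (r/z)²]^(−5/2)
r/z = 0.88/3.1 = 0.28387; [1+(r/z)²]^(−5/2) = 0.82386.
Δσ_z = 3×929/(2π×3.1²) × 0.82386 = 46.157 × 0.82386 = 38.03 kPa

Δσ_z ≈ 38 kPa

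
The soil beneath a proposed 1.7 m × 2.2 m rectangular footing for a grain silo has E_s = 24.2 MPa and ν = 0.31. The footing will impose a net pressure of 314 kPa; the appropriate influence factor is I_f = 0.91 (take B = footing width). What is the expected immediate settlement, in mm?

Immediate (elastic) settlement: S_e = q·B·(1−ν²)/E_s · I_f.
E_s = 24.2 MPa = 24200 kPa.
S_e = 314 × 1.7 × (1 − 0.31²) / 24200 × 0.91
    = 314 × 1.7 × 0.9039 / 24200 × 0.91
    = 0.01814 m = 18.14 mm

S_e ≈ 18.1 mm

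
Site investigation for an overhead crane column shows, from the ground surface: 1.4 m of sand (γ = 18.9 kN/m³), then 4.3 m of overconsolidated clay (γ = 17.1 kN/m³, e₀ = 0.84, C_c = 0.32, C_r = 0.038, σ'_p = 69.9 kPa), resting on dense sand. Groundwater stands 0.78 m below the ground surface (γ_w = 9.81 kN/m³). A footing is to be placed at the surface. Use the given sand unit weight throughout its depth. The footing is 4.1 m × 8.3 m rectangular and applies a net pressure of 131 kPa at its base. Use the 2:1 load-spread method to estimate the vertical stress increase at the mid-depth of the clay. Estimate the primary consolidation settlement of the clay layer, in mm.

Mid-depth of clay below the ground surface: z = 1.4 + 4.3/2 = 3.55 m.
Total vertical stress at mid-clay: σ_v = 18.9×1.4 + 17.1×2.15 = 63.225 kPa.
Pore pressure: u = 9.81×(3.55 − 0.78) = 27.174 kPa.
Initial effective stress: σ'_0 = σ_v − u = 63.225 − 27.174 = 36.051 kPa.
Stress increase at mid-clay by the 2:1 spreading method:
Δσ = qBL/((B+z)(L+z)) = 131×4.1×8.3/((4.1+3.55)(8.3+3.55)) = 49.176 kPa
Final effective stress: σ'_f = 36.051 + 49.176 = 85.227 kPa.
σ'_f = 85.227 > σ'_p = 69.9 kPa, so the stress path crosses the preconsolidation pressure — recompression up to σ'_p, then virgin compression beyond:
S_c = H/(1+e₀)·[C_r·log₁₀(σ'_p/σ'_0) + C_c·log₁₀(σ'_f/σ'_p)]
    = 4.3/1.84 × [0.038×log₁₀(69.9/36.051) + 0.32×log₁₀(85.227/69.9)]
    = 2.337 × [0.010927 + 0.027552] = 0.08993 m

S_c ≈ 89.9 mm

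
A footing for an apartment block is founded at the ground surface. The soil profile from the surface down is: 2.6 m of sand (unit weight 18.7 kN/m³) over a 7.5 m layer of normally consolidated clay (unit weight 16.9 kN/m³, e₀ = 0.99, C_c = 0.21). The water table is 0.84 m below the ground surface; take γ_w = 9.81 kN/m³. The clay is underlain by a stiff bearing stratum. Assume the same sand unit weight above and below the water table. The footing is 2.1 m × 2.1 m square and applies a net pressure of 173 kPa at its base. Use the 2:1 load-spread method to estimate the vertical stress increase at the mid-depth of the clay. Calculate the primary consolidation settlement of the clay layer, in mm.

S_c ≈ 58.2 mm

Mid-depth of clay below the ground surface: z = 2.6 + 7.5/2 = 6.35 m.
Total vertical stress at mid-clay: σ_v = 18.7×2.6 + 16.9×3.75 = 111.99 kPa.
Pore pressure: u = 9.81×(6.35 − 0.84) = 54.053 kPa.
Initial effective stress: σ'_0 = σ_v − u = 111.99 − 54.053 = 57.937 kPa.
Stress increase at mid-clay by the 2:1 spreading method:
Δσ = qBL/((B+z)(L+z)) = 173×2.1×2.1/((2.1+6.35)(2.1+6.35)) = 10.685 kPa
Final effective stress: σ'_f = σ'_0 + Δσ = 57.937 + 10.685 = 68.622 kPa.
Normally consolidated clay, so the full stress increment lies on the virgin compression line:
S_c = C_c·H/(1+e₀)·log₁₀(σ'_f/σ'_0) = 0.21×7.5/(1+0.99)×log₁₀(68.622/57.937)
    = 0.79146 × 0.073507 = 0.05818 m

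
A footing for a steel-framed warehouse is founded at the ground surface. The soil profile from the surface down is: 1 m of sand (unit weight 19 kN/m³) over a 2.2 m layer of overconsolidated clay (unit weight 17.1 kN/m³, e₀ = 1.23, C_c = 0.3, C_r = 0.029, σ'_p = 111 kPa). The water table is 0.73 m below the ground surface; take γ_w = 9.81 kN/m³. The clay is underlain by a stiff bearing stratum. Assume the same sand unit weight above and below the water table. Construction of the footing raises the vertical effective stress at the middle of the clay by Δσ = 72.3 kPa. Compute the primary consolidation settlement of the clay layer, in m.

Mid-depth of clay below the ground surface: z = 1 + 2.2/2 = 2.1 m.
Total vertical stress at mid-clay: σ_v = 19×1 + 17.1×1.1 = 37.81 kPa.
Pore pressure: u = 9.81×(2.1 − 0.73) = 13.44 kPa.
Initial effective stress: σ'_0 = σ_v − u = 37.81 − 13.44 = 24.37 kPa.
Final effective stress: σ'_f = 24.37 + 72.3 = 96.67 kPa.
σ'_f = 96.67 ≤ σ'_p = 111 kPa, so the clay remains overconsolidated and only the recompression index applies:
S_c = C_r·H/(1+e₀)·log₁₀(σ'_f/σ'_0) = 0.029×2.2/2.23×log₁₀(96.67/24.37)
    = 0.02861 × 0.59844 = 0.01712 m

S_c ≈ 0.0171 m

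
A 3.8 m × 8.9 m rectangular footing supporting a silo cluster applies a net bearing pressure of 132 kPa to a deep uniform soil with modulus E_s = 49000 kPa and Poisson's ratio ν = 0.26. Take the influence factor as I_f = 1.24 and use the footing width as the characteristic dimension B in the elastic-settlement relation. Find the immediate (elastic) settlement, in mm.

S_e ≈ 11.8 mm

Immediate (elastic) settlement: S_e = q·B·(1−ν²)/E_s · I_f.
S_e = 132 × 3.8 × (1 − 0.26²) / 49000 × 1.24
    = 132 × 3.8 × 0.9324 / 49000 × 1.24
    = 0.01184 m = 11.84 mm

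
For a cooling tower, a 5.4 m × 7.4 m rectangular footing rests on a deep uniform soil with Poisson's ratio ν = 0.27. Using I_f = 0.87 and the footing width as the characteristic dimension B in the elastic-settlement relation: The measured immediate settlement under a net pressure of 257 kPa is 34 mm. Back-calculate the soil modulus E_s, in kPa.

E_s ≈ 32900 kPa

S_e = q·B·(1−ν²)/E_s · I_f  ⇒  E_s = q·B·(1−ν²)·I_f / S_e.
E_s = 257 × 5.4 × 0.9271 × 0.87 / 0.034 = 32920 kPa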